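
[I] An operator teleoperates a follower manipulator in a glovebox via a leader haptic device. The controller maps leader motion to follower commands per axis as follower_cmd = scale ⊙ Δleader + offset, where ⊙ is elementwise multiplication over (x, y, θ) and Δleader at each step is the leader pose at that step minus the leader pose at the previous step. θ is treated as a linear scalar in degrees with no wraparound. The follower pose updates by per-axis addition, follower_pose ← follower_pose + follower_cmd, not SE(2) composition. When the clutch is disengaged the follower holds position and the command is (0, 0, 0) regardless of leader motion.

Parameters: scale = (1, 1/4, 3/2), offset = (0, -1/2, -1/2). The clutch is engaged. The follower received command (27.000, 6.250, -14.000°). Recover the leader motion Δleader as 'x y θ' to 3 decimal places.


27.000 27.000 -9.000

axis x: (27.000 − 0) / (1) = 27.000
axis y: (6.250 − -1/2) / (1/4) = 27.000
axis θ: (-14.000 − -1/2) / (3/2) = -9.000


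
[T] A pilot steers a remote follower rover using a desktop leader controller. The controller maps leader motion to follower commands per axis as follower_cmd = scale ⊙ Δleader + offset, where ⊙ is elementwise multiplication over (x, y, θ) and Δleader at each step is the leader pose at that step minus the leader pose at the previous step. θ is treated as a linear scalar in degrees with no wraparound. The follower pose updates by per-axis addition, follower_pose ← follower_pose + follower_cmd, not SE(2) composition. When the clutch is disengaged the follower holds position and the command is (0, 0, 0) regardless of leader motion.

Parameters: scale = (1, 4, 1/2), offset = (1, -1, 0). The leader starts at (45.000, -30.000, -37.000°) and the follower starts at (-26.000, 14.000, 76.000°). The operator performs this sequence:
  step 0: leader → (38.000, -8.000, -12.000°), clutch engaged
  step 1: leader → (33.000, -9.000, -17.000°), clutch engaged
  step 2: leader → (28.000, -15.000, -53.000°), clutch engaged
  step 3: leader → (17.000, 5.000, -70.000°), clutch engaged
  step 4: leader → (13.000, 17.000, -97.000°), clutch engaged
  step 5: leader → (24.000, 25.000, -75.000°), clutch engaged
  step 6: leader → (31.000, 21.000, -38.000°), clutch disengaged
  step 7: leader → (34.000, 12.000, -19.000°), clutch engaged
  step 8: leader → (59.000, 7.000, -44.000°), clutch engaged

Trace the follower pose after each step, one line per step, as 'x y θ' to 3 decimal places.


-32.000 101.000 88.500
-36.000 96.000 86.000
-40.000 71.000 68.000
-50.000 150.000 59.500
-53.000 197.000 46.000
-41.000 228.000 57.000
-41.000 228.000 57.000
-37.000 191.000 66.500
-11.000 170.000 54.000

step 0: Δleader=(-7.000, 22.000, 25.000°), engaged; cmd=(-6.000, 87.000, 12.500°) → follower=(-32.000, 101.000, 88.500°)
step 1: Δleader=(-5.000, -1.000, -5.000°), engaged; cmd=(-4.000, -5.000, -2.500°) → follower=(-36.000, 96.000, 86.000°)
step 2: Δleader=(-5.000, -6.000, -36.000°), engaged; cmd=(-4.000, -25.000, -18.000°) → follower=(-40.000, 71.000, 68.000°)
step 3: Δleader=(-11.000, 20.000, -17.000°), engaged; cmd=(-10.000, 79.000, -8.500°) → follower=(-50.000, 150.000, 59.500°)
step 4: Δleader=(-4.000, 12.000, -27.000°), engaged; cmd=(-3.000, 47.000, -13.500°) → follower=(-53.000, 197.000, 46.000°)
step 5: Δleader=(11.000, 8.000, 22.000°), engaged; cmd=(12.000, 31.000, 11.000°) → follower=(-41.000, 228.000, 57.000°)
step 6: Δleader=(7.000, -4.000, 37.000°), disengaged; cmd=(0,0,0) → follower holds at (-41.000, 228.000, 57.000°)
step 7: Δleader=(3.000, -9.000, 19.000°), engaged; cmd=(4.000, -37.000, 9.500°) → follower=(-37.000, 191.000, 66.500°)
step 8: Δleader=(25.000, -5.000, -25.000°), engaged; cmd=(26.000, -21.000, -12.500°) → follower=(-11.000, 170.000, 54.000°)


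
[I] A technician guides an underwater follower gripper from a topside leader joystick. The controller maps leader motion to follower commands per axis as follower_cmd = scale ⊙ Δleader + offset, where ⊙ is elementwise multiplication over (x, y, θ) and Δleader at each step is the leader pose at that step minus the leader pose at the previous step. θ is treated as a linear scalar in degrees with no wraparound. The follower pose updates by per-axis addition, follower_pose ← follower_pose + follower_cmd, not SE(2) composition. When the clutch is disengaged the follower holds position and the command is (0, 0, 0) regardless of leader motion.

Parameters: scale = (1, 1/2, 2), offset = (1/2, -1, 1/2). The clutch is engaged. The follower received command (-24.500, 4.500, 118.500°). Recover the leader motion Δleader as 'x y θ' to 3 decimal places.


axis x: (-24.500 − 1/2) / (1) = -25.000
axis y: (4.500 − -1) / (1/2) = 11.000
axis θ: (118.500 − 1/2) / (2) = 59.000

-25.000 11.000 59.000


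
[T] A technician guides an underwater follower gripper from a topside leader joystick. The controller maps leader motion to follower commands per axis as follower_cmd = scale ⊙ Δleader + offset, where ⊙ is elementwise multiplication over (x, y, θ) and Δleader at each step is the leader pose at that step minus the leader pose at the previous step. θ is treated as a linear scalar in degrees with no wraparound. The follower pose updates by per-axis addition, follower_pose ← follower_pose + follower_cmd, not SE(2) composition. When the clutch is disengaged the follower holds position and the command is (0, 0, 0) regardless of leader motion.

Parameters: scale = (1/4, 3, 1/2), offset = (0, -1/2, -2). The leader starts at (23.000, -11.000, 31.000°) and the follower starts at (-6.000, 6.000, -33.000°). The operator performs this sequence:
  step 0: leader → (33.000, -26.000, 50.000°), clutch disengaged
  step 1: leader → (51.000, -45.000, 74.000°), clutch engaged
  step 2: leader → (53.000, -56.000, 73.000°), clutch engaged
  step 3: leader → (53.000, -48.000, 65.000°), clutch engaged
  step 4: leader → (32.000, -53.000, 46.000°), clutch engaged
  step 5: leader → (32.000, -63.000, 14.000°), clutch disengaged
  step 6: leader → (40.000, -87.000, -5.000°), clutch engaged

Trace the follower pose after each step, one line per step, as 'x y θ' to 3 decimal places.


-6.000 6.000 -33.000
-1.500 -51.500 -23.000
-1.000 -85.000 -25.500
-1.000 -61.500 -31.500
-6.250 -77.000 -43.000
-6.250 -77.000 -43.000
-4.250 -149.500 -54.500

step 0: Δleader=(10.000, -15.000, 19.000°), disengaged; cmd=(0,0,0) → follower holds at (-6.000, 6.000, -33.000°)
step 1: Δleader=(18.000, -19.000, 24.000°), engaged; cmd=(4.500, -57.500, 10.000°) → follower=(-1.500, -51.500, -23.000°)
step 2: Δleader=(2.000, -11.000, -1.000°), engaged; cmd=(0.500, -33.500, -2.500°) → follower=(-1.000, -85.000, -25.500°)
step 3: Δleader=(0.000, 8.000, -8.000°), engaged; cmd=(0.000, 23.500, -6.000°) → follower=(-1.000, -61.500, -31.500°)
step 4: Δleader=(-21.000, -5.000, -19.000°), engaged; cmd=(-5.250, -15.500, -11.500°) → follower=(-6.250, -77.000, -43.000°)
step 5: Δleader=(0.000, -10.000, -32.000°), disengaged; cmd=(0,0,0) → follower holds at (-6.250, -77.000, -43.000°)
step 6: Δleader=(8.000, -24.000, -19.000°), engaged; cmd=(2.000, -72.500, -11.500°) → follower=(-4.250, -149.500, -54.500°)


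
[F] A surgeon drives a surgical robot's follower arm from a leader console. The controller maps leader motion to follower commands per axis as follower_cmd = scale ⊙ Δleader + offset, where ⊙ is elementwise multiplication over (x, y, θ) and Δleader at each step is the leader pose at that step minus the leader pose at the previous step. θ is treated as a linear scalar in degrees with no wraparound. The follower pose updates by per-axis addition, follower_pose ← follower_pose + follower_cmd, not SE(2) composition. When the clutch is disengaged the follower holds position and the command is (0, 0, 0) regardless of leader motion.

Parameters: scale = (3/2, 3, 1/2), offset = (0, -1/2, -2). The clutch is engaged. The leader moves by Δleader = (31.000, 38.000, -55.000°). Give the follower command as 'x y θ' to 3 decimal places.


46.500 113.500 -29.500

axis x: 3/2·31.000 + 0 = 46.500
axis y: 3·38.000 + -1/2 = 113.500
axis θ: 1/2·-55.000 + -2 = -29.500


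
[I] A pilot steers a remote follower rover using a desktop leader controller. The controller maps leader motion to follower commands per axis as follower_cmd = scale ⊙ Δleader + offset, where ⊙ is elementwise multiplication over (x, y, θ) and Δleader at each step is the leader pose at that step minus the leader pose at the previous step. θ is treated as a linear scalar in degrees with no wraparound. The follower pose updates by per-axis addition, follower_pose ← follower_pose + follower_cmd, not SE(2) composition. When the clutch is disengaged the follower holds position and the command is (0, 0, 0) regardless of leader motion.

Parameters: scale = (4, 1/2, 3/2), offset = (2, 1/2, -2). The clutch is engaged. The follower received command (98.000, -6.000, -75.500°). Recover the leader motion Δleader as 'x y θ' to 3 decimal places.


24.000 -13.000 -49.000

axis x: (98.000 − 2) / (4) = 24.000
axis y: (-6.000 − 1/2) / (1/2) = -13.000
axis θ: (-75.500 − -2) / (3/2) = -49.000


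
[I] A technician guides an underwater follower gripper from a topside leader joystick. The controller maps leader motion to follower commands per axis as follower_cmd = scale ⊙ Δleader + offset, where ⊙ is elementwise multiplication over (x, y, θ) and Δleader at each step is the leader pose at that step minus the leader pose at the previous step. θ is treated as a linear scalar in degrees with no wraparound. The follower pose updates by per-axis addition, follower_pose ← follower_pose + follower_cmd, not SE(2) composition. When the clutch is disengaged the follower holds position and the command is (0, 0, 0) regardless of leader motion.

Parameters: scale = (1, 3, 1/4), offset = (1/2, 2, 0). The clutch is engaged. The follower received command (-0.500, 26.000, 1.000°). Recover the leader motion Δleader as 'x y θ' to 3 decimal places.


-1.000 8.000 4.000

axis x: (-0.500 − 1/2) / (1) = -1.000
axis y: (26.000 − 2) / (3) = 8.000
axis θ: (1.000 − 0) / (1/4) = 4.000


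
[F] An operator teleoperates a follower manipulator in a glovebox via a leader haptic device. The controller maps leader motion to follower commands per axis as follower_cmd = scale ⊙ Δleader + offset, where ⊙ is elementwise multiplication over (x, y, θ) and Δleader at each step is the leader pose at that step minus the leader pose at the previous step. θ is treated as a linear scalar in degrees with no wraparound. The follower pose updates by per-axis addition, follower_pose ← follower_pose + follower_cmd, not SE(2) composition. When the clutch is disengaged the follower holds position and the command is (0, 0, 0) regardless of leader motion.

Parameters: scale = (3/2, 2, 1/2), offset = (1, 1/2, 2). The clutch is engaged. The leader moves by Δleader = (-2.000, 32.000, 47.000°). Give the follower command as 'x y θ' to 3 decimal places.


-2.000 64.500 25.500

axis x: 3/2·-2.000 + 1 = -2.000
axis y: 2·32.000 + 1/2 = 64.500
axis θ: 1/2·47.000 + 2 = 25.500


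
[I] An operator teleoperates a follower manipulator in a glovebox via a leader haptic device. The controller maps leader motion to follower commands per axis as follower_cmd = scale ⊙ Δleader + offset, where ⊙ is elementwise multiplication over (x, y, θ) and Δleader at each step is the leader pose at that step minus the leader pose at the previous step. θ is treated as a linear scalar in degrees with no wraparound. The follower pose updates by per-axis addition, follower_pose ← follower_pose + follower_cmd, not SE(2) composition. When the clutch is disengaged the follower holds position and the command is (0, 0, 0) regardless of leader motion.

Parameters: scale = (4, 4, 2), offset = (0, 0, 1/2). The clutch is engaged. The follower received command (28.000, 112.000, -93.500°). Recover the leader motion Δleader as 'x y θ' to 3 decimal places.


axis x: (28.000 − 0) / (4) = 7.000
axis y: (112.000 − 0) / (4) = 28.000
axis θ: (-93.500 − 1/2) / (2) = -47.000

7.000 28.000 -47.000


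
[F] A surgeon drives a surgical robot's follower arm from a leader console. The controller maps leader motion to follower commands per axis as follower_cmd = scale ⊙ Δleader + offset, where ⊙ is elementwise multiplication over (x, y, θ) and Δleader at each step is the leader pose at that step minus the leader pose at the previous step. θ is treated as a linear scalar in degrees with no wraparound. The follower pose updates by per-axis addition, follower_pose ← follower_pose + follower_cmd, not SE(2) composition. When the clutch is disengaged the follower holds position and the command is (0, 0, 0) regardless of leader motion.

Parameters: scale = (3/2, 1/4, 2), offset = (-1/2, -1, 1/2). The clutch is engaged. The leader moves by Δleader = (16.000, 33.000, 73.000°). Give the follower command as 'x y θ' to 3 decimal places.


23.500 7.250 146.500

axis x: 3/2·16.000 + -1/2 = 23.500
axis y: 1/4·33.000 + -1 = 7.250
axis θ: 2·73.000 + 1/2 = 146.500


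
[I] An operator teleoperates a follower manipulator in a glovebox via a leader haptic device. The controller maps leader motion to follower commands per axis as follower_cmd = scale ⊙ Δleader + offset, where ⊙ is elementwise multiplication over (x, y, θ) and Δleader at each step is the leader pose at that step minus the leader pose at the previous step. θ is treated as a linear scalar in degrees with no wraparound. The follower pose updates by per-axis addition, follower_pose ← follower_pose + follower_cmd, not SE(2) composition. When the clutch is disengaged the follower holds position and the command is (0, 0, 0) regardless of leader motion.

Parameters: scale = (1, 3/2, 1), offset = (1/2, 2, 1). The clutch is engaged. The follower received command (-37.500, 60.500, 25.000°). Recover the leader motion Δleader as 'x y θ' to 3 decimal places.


axis x: (-37.500 − 1/2) / (1) = -38.000
axis y: (60.500 − 2) / (3/2) = 39.000
axis θ: (25.000 − 1) / (1) = 24.000

-38.000 39.000 24.000


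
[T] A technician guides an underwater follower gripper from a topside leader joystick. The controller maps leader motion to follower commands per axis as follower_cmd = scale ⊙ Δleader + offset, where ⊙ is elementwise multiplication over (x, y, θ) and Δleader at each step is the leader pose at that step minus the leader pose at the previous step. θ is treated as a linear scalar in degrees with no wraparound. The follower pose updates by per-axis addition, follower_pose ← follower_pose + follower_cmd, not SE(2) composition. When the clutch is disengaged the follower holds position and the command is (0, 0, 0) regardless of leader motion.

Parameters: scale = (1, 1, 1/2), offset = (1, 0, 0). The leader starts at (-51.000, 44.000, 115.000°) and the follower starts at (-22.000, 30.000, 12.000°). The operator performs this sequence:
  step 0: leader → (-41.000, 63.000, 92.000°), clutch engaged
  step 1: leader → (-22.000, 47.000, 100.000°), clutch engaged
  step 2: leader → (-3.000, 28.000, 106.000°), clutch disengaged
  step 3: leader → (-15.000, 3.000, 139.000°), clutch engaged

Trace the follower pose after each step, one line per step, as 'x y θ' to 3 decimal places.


-11.000 49.000 0.500
9.000 33.000 4.500
9.000 33.000 4.500
-2.000 8.000 21.000

step 0: Δleader=(10.000, 19.000, -23.000°), engaged; cmd=(11.000, 19.000, -11.500°) → follower=(-11.000, 49.000, 0.500°)
step 1: Δleader=(19.000, -16.000, 8.000°), engaged; cmd=(20.000, -16.000, 4.000°) → follower=(9.000, 33.000, 4.500°)
step 2: Δleader=(19.000, -19.000, 6.000°), disengaged; cmd=(0,0,0) → follower holds at (9.000, 33.000, 4.500°)
step 3: Δleader=(-12.000, -25.000, 33.000°), engaged; cmd=(-11.000, -25.000, 16.500°) → follower=(-2.000, 8.000, 21.000°)


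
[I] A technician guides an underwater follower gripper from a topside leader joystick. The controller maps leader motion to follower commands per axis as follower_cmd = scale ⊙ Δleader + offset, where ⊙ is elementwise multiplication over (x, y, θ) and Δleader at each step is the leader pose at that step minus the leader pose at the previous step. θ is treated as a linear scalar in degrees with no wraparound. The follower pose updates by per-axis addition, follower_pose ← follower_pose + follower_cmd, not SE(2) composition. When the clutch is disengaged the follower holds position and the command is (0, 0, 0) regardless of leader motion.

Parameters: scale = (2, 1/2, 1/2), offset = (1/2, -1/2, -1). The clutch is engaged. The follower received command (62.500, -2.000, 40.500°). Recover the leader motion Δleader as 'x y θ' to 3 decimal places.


axis x: (62.500 − 1/2) / (2) = 31.000
axis y: (-2.000 − -1/2) / (1/2) = -3.000
axis θ: (40.500 − -1) / (1/2) = 83.000

31.000 -3.000 83.000


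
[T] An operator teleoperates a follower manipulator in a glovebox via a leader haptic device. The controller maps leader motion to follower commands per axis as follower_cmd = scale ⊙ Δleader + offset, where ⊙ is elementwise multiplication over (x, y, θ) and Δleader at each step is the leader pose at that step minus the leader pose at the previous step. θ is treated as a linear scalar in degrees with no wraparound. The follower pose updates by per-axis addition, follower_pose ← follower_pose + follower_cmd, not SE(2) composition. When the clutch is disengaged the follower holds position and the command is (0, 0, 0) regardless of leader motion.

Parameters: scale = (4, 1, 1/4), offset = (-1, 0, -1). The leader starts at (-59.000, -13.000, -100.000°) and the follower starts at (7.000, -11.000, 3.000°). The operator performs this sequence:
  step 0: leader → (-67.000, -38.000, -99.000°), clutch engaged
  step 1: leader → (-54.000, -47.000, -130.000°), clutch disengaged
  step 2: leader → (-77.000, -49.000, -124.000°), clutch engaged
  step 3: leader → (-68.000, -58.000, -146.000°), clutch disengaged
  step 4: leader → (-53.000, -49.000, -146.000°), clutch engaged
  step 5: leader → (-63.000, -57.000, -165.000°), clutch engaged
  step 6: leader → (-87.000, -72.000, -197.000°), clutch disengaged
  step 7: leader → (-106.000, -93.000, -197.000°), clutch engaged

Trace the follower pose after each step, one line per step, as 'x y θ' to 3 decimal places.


-26.000 -36.000 2.250
-26.000 -36.000 2.250
-119.000 -38.000 2.750
-119.000 -38.000 2.750
-60.000 -29.000 1.750
-101.000 -37.000 -4.000
-101.000 -37.000 -4.000
-178.000 -58.000 -5.000

step 0: Δleader=(-8.000, -25.000, 1.000°), engaged; cmd=(-33.000, -25.000, -0.750°) → follower=(-26.000, -36.000, 2.250°)
step 1: Δleader=(13.000, -9.000, -31.000°), disengaged; cmd=(0,0,0) → follower holds at (-26.000, -36.000, 2.250°)
step 2: Δleader=(-23.000, -2.000, 6.000°), engaged; cmd=(-93.000, -2.000, 0.500°) → follower=(-119.000, -38.000, 2.750°)
step 3: Δleader=(9.000, -9.000, -22.000°), disengaged; cmd=(0,0,0) → follower holds at (-119.000, -38.000, 2.750°)
step 4: Δleader=(15.000, 9.000, 0.000°), engaged; cmd=(59.000, 9.000, -1.000°) → follower=(-60.000, -29.000, 1.750°)
step 5: Δleader=(-10.000, -8.000, -19.000°), engaged; cmd=(-41.000, -8.000, -5.750°) → follower=(-101.000, -37.000, -4.000°)
step 6: Δleader=(-24.000, -15.000, -32.000°), disengaged; cmd=(0,0,0) → follower holds at (-101.000, -37.000, -4.000°)
step 7: Δleader=(-19.000, -21.000, 0.000°), engaged; cmd=(-77.000, -21.000, -1.000°) → follower=(-178.000, -58.000, -5.000°)


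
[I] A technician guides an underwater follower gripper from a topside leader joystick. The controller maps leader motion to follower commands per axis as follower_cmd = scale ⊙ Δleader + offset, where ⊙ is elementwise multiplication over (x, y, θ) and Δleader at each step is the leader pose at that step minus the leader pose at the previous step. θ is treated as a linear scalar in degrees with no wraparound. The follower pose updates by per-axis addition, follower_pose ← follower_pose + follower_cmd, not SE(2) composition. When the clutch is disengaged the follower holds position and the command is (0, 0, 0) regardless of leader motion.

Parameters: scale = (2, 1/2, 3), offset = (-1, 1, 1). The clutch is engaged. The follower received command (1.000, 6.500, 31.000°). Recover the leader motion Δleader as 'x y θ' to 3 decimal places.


1.000 11.000 10.000

axis x: (1.000 − -1) / (2) = 1.000
axis y: (6.500 − 1) / (1/2) = 11.000
axis θ: (31.000 − 1) / (3) = 10.000


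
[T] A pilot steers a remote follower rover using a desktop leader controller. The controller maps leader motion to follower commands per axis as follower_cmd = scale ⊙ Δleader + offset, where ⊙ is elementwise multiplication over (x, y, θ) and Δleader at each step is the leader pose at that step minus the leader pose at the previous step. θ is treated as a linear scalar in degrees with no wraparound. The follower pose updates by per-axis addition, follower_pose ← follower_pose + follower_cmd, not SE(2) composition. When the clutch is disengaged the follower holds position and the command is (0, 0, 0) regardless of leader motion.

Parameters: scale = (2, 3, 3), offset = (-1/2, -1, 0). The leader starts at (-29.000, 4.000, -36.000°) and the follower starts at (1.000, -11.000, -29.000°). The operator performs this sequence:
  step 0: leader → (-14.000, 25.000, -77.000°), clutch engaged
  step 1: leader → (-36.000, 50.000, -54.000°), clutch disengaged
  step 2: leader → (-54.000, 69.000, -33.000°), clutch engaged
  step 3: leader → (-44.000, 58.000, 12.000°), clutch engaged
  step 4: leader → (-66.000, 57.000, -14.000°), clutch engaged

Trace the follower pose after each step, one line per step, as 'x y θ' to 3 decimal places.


step 0: Δleader=(15.000, 21.000, -41.000°), engaged; cmd=(29.500, 62.000, -123.000°) → follower=(30.500, 51.000, -152.000°)
step 1: Δleader=(-22.000, 25.000, 23.000°), disengaged; cmd=(0,0,0) → follower holds at (30.500, 51.000, -152.000°)
step 2: Δleader=(-18.000, 19.000, 21.000°), engaged; cmd=(-36.500, 56.000, 63.000°) → follower=(-6.000, 107.000, -89.000°)
step 3: Δleader=(10.000, -11.000, 45.000°), engaged; cmd=(19.500, -34.000, 135.000°) → follower=(13.500, 73.000, 46.000°)
step 4: Δleader=(-22.000, -1.000, -26.000°), engaged; cmd=(-44.500, -4.000, -78.000°) → follower=(-31.000, 69.000, -32.000°)

30.500 51.000 -152.000
30.500 51.000 -152.000
-6.000 107.000 -89.000
13.500 73.000 46.000
-31.000 69.000 -32.000


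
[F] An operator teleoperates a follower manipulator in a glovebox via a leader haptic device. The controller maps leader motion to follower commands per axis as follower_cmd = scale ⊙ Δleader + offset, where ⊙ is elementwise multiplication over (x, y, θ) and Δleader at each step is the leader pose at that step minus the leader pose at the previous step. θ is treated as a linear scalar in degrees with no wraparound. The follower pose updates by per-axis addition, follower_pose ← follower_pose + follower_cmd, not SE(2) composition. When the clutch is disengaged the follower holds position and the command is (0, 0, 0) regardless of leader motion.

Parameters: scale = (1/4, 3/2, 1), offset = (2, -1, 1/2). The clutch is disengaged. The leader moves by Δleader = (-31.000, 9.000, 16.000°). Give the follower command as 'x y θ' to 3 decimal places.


0.000 0.000 0.000

clutch disengaged → follower holds; cmd = (0, 0, 0)


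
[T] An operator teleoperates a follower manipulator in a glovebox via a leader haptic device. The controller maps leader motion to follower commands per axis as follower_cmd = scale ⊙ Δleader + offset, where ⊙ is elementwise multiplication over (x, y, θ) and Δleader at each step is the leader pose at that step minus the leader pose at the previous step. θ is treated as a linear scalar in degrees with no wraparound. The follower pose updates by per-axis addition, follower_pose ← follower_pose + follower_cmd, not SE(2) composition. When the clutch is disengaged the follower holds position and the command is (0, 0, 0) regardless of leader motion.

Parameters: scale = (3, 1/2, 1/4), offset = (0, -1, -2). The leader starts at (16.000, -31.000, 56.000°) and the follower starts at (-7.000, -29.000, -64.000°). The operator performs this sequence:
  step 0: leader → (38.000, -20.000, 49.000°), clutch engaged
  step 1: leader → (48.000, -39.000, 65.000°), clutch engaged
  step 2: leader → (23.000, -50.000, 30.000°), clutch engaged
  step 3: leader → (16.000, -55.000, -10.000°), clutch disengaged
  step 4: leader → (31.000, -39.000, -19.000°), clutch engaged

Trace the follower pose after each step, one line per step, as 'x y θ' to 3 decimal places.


59.000 -24.500 -67.750
89.000 -35.000 -65.750
14.000 -41.500 -76.500
14.000 -41.500 -76.500
59.000 -34.500 -80.750

step 0: Δleader=(22.000, 11.000, -7.000°), engaged; cmd=(66.000, 4.500, -3.750°) → follower=(59.000, -24.500, -67.750°)
step 1: Δleader=(10.000, -19.000, 16.000°), engaged; cmd=(30.000, -10.500, 2.000°) → follower=(89.000, -35.000, -65.750°)
step 2: Δleader=(-25.000, -11.000, -35.000°), engaged; cmd=(-75.000, -6.500, -10.750°) → follower=(14.000, -41.500, -76.500°)
step 3: Δleader=(-7.000, -5.000, -40.000°), disengaged; cmd=(0,0,0) → follower holds at (14.000, -41.500, -76.500°)
step 4: Δleader=(15.000, 16.000, -9.000°), engaged; cmd=(45.000, 7.000, -4.250°) → follower=(59.000, -34.500, -80.750°)


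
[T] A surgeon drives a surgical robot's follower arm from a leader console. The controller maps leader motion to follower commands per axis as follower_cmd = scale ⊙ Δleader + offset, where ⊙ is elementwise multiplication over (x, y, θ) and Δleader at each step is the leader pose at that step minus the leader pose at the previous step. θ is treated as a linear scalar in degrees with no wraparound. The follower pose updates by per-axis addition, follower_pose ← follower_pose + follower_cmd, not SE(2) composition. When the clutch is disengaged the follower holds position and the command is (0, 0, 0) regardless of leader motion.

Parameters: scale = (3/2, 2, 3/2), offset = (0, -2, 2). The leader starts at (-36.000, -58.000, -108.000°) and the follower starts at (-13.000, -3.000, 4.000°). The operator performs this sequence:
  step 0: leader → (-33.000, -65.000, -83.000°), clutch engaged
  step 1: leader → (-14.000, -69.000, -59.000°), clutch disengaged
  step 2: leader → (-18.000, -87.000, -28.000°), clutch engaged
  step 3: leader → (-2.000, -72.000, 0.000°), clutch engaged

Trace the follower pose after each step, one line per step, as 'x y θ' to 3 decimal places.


step 0: Δleader=(3.000, -7.000, 25.000°), engaged; cmd=(4.500, -16.000, 39.500°) → follower=(-8.500, -19.000, 43.500°)
step 1: Δleader=(19.000, -4.000, 24.000°), disengaged; cmd=(0,0,0) → follower holds at (-8.500, -19.000, 43.500°)
step 2: Δleader=(-4.000, -18.000, 31.000°), engaged; cmd=(-6.000, -38.000, 48.500°) → follower=(-14.500, -57.000, 92.000°)
step 3: Δleader=(16.000, 15.000, 28.000°), engaged; cmd=(24.000, 28.000, 44.000°) → follower=(9.500, -29.000, 136.000°)

-8.500 -19.000 43.500
-8.500 -19.000 43.500
-14.500 -57.000 92.000
9.500 -29.000 136.000


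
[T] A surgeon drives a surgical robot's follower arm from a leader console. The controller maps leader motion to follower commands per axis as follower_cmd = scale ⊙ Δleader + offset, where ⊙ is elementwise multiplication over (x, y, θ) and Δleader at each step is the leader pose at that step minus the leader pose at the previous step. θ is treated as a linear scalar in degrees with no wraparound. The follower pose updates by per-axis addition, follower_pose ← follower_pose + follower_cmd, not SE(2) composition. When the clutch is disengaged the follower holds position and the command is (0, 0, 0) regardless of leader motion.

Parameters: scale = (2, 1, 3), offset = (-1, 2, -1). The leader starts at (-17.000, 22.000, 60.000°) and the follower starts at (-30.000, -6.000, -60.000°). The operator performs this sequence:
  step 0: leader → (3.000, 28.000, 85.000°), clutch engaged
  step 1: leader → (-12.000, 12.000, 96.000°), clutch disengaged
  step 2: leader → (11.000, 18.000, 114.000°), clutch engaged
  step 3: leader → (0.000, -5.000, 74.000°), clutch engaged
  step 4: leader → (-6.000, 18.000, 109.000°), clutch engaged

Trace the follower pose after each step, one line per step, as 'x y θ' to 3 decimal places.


9.000 2.000 14.000
9.000 2.000 14.000
54.000 10.000 67.000
31.000 -11.000 -54.000
18.000 14.000 50.000

step 0: Δleader=(20.000, 6.000, 25.000°), engaged; cmd=(39.000, 8.000, 74.000°) → follower=(9.000, 2.000, 14.000°)
step 1: Δleader=(-15.000, -16.000, 11.000°), disengaged; cmd=(0,0,0) → follower holds at (9.000, 2.000, 14.000°)
step 2: Δleader=(23.000, 6.000, 18.000°), engaged; cmd=(45.000, 8.000, 53.000°) → follower=(54.000, 10.000, 67.000°)
step 3: Δleader=(-11.000, -23.000, -40.000°), engaged; cmd=(-23.000, -21.000, -121.000°) → follower=(31.000, -11.000, -54.000°)
step 4: Δleader=(-6.000, 23.000, 35.000°), engaged; cmd=(-13.000, 25.000, 104.000°) → follower=(18.000, 14.000, 50.000°)


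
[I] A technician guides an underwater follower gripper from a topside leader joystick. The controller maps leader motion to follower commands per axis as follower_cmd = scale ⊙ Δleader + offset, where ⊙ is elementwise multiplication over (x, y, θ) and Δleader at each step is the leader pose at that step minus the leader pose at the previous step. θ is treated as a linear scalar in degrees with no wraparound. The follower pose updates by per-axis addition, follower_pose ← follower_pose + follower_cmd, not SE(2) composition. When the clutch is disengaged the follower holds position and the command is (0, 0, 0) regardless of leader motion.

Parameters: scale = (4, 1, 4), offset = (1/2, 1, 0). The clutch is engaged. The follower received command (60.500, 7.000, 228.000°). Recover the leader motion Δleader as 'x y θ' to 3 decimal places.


15.000 6.000 57.000

axis x: (60.500 − 1/2) / (4) = 15.000
axis y: (7.000 − 1) / (1) = 6.000
axis θ: (228.000 − 0) / (4) = 57.000


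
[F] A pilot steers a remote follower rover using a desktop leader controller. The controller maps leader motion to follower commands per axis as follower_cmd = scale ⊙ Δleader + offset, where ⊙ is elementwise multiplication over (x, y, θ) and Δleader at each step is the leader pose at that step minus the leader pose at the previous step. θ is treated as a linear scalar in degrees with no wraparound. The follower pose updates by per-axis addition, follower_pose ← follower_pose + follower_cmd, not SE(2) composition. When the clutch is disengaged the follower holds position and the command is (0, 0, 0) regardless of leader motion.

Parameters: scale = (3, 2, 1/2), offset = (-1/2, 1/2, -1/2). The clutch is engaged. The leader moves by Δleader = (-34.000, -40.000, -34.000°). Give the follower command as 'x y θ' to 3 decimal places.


-102.500 -79.500 -17.500

axis x: 3·-34.000 + -1/2 = -102.500
axis y: 2·-40.000 + 1/2 = -79.500
axis θ: 1/2·-34.000 + -1/2 = -17.500


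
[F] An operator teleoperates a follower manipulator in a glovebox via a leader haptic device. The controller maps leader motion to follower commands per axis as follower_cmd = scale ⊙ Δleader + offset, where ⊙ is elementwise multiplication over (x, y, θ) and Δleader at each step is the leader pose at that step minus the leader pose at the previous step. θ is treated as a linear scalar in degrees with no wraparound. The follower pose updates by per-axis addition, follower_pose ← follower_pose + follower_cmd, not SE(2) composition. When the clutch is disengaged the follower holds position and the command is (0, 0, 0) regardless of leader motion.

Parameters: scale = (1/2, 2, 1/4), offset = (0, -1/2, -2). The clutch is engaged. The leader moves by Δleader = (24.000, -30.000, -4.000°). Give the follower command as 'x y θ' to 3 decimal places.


axis x: 1/2·24.000 + 0 = 12.000
axis y: 2·-30.000 + -1/2 = -60.500
axis θ: 1/4·-4.000 + -2 = -3.000

12.000 -60.500 -3.000


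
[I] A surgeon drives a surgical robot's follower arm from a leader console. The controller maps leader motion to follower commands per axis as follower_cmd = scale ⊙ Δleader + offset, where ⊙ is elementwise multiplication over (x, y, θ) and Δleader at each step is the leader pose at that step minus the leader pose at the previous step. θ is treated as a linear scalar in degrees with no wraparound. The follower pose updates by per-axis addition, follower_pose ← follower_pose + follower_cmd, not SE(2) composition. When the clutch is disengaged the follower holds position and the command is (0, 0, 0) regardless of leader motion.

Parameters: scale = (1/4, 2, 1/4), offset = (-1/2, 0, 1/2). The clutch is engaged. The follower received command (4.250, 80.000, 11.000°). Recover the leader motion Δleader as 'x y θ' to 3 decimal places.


axis x: (4.250 − -1/2) / (1/4) = 19.000
axis y: (80.000 − 0) / (2) = 40.000
axis θ: (11.000 − 1/2) / (1/4) = 42.000

19.000 40.000 42.000


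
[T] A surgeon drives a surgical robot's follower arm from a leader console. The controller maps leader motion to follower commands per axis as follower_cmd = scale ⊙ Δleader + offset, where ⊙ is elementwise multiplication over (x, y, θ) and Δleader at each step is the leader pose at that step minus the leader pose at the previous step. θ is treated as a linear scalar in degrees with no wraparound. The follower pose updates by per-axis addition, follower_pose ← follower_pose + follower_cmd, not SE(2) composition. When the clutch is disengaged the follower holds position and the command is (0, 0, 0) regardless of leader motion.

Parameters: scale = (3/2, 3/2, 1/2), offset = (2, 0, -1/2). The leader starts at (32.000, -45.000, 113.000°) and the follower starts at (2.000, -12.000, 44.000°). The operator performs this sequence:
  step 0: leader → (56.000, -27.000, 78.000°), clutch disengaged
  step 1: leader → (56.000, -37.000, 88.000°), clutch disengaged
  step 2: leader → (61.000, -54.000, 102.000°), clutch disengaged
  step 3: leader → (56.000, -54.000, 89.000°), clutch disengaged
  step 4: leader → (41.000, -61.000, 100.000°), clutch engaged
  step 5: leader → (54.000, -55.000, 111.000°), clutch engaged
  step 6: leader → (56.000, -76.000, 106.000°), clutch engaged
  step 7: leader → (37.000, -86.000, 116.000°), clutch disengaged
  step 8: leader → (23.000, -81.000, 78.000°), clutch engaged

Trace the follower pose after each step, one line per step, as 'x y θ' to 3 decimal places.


2.000 -12.000 44.000
2.000 -12.000 44.000
2.000 -12.000 44.000
2.000 -12.000 44.000
-18.500 -22.500 49.000
3.000 -13.500 54.000
8.000 -45.000 51.000
8.000 -45.000 51.000
-11.000 -37.500 31.500

step 0: Δleader=(24.000, 18.000, -35.000°), disengaged; cmd=(0,0,0) → follower holds at (2.000, -12.000, 44.000°)
step 1: Δleader=(0.000, -10.000, 10.000°), disengaged; cmd=(0,0,0) → follower holds at (2.000, -12.000, 44.000°)
step 2: Δleader=(5.000, -17.000, 14.000°), disengaged; cmd=(0,0,0) → follower holds at (2.000, -12.000, 44.000°)
step 3: Δleader=(-5.000, 0.000, -13.000°), disengaged; cmd=(0,0,0) → follower holds at (2.000, -12.000, 44.000°)
step 4: Δleader=(-15.000, -7.000, 11.000°), engaged; cmd=(-20.500, -10.500, 5.000°) → follower=(-18.500, -22.500, 49.000°)
step 5: Δleader=(13.000, 6.000, 11.000°), engaged; cmd=(21.500, 9.000, 5.000°) → follower=(3.000, -13.500, 54.000°)
step 6: Δleader=(2.000, -21.000, -5.000°), engaged; cmd=(5.000, -31.500, -3.000°) → follower=(8.000, -45.000, 51.000°)
step 7: Δleader=(-19.000, -10.000, 10.000°), disengaged; cmd=(0,0,0) → follower holds at (8.000, -45.000, 51.000°)
step 8: Δleader=(-14.000, 5.000, -38.000°), engaged; cmd=(-19.000, 7.500, -19.500°) → follower=(-11.000, -37.500, 31.500°)


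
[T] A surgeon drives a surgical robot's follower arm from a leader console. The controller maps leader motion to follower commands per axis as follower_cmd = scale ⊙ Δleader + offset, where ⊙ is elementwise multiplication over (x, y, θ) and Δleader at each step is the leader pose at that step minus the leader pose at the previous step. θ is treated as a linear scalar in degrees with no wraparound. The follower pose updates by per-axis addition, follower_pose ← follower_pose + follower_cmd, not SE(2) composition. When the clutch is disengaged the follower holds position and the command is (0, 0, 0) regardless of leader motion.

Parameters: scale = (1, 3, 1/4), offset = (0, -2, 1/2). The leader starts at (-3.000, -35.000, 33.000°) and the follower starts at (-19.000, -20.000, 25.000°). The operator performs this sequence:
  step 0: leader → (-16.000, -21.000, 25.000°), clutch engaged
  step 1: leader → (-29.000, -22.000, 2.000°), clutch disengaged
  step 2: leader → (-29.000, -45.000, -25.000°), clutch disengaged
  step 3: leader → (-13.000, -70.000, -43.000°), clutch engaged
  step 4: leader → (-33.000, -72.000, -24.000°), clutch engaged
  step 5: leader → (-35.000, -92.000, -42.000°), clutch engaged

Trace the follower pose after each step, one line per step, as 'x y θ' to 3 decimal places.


step 0: Δleader=(-13.000, 14.000, -8.000°), engaged; cmd=(-13.000, 40.000, -1.500°) → follower=(-32.000, 20.000, 23.500°)
step 1: Δleader=(-13.000, -1.000, -23.000°), disengaged; cmd=(0,0,0) → follower holds at (-32.000, 20.000, 23.500°)
step 2: Δleader=(0.000, -23.000, -27.000°), disengaged; cmd=(0,0,0) → follower holds at (-32.000, 20.000, 23.500°)
step 3: Δleader=(16.000, -25.000, -18.000°), engaged; cmd=(16.000, -77.000, -4.000°) → follower=(-16.000, -57.000, 19.500°)
step 4: Δleader=(-20.000, -2.000, 19.000°), engaged; cmd=(-20.000, -8.000, 5.250°) → follower=(-36.000, -65.000, 24.750°)
step 5: Δleader=(-2.000, -20.000, -18.000°), engaged; cmd=(-2.000, -62.000, -4.000°) → follower=(-38.000, -127.000, 20.750°)

-32.000 20.000 23.500
-32.000 20.000 23.500
-32.000 20.000 23.500
-16.000 -57.000 19.500
-36.000 -65.000 24.750
-38.000 -127.000 20.750


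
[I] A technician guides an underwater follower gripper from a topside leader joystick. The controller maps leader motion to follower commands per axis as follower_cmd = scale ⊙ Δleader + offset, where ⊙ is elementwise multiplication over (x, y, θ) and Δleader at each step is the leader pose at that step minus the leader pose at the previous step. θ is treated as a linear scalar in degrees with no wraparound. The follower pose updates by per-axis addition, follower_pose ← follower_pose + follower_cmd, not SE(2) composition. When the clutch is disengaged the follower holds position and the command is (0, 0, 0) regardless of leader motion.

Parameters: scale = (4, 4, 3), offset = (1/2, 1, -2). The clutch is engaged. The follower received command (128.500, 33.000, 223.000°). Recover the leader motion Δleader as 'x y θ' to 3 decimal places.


32.000 8.000 75.000

axis x: (128.500 − 1/2) / (4) = 32.000
axis y: (33.000 − 1) / (4) = 8.000
axis θ: (223.000 − -2) / (3) = 75.000


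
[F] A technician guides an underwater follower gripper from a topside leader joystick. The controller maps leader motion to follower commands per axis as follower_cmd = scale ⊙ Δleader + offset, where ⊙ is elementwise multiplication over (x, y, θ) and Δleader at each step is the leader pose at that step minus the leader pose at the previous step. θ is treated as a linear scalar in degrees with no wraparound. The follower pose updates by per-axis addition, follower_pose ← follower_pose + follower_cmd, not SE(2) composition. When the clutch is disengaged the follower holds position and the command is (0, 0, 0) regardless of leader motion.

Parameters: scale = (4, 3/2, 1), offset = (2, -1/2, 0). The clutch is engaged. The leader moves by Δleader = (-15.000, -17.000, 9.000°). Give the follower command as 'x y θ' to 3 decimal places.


-58.000 -26.000 9.000

axis x: 4·-15.000 + 2 = -58.000
axis y: 3/2·-17.000 + -1/2 = -26.000
axis θ: 1·9.000 + 0 = 9.000
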